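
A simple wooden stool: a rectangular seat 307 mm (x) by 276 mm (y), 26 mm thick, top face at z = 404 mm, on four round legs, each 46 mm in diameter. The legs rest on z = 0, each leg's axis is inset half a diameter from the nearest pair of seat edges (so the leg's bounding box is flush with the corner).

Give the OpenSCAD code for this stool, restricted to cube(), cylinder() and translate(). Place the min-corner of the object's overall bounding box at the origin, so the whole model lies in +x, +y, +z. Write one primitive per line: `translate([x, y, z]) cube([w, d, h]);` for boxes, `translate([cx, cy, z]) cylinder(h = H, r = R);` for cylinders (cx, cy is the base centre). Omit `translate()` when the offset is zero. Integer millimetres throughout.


// leg_h = 404 - 26 = 378
translate([0, 0, 378]) cube([307, 276, 26]);
translate([23, 23, 0]) cylinder(h = 378, r = 23);
translate([284, 23, 0]) cylinder(h = 378, r = 23);
translate([23, 253, 0]) cylinder(h = 378, r = 23);
translate([284, 253, 0]) cylinder(h = 378, r = 23);


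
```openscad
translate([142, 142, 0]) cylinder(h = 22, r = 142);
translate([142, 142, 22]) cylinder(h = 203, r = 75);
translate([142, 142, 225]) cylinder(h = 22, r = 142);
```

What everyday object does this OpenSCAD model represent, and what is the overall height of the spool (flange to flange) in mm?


A spool. The overall height is 247 mm.

Three coaxial cylinders, large–small–large — a spool. Two 22 mm flanges and a 203 mm core give 22 + 203 + 22 = 247 mm.


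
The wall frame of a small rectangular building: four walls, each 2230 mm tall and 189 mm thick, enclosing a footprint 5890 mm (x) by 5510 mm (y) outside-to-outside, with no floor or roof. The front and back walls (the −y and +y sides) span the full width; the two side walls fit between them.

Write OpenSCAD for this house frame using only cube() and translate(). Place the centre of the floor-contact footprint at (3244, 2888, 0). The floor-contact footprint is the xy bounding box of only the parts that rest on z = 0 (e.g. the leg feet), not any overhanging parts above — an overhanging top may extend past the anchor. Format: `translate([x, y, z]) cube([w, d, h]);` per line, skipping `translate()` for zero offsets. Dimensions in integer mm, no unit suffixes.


translate([299, 133, 0]) cube([5890, 189, 2230]);
translate([299, 5454, 0]) cube([5890, 189, 2230]);
translate([299, 322, 0]) cube([189, 5132, 2230]);
translate([6000, 322, 0]) cube([189, 5132, 2230]);


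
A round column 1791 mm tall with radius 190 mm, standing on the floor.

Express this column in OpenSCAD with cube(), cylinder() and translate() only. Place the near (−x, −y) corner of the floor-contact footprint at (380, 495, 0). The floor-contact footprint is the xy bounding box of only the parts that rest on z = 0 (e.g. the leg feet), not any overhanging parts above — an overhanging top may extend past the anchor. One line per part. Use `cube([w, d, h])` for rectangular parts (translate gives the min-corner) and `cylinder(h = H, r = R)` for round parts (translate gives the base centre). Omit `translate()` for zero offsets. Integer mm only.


translate([570, 685, 0]) cylinder(h = 1791, r = 190);


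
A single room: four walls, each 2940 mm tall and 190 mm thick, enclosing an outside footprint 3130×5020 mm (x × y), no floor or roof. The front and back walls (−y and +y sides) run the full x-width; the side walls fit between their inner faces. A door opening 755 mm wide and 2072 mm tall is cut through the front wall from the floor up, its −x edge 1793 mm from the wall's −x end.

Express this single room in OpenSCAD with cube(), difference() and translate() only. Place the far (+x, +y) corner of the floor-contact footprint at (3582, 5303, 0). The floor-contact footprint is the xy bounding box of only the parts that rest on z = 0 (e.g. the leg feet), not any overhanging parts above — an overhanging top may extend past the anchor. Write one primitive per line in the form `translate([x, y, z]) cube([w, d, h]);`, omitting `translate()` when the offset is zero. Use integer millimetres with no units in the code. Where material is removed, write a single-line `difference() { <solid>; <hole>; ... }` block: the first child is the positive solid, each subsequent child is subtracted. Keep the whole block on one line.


difference() { translate([452, 283, 0]) cube([3130, 190, 2940]); translate([2245, 283, 0]) cube([755, 190, 2072]); }
translate([452, 5113, 0]) cube([3130, 190, 2940]);
translate([452, 473, 0]) cube([190, 4640, 2940]);
translate([3392, 473, 0]) cube([190, 4640, 2940]);


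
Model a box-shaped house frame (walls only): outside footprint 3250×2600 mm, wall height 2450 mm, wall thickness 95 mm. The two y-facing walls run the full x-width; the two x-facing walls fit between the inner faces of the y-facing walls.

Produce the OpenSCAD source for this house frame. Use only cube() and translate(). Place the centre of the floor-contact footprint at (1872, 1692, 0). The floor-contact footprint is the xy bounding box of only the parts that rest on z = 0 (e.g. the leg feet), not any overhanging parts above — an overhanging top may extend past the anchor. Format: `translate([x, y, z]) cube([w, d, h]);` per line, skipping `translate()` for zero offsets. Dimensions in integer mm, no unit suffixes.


translate([247, 392, 0]) cube([3250, 95, 2450]);
translate([247, 2897, 0]) cube([3250, 95, 2450]);
translate([247, 487, 0]) cube([95, 2410, 2450]);
translate([3402, 487, 0]) cube([95, 2410, 2450]);


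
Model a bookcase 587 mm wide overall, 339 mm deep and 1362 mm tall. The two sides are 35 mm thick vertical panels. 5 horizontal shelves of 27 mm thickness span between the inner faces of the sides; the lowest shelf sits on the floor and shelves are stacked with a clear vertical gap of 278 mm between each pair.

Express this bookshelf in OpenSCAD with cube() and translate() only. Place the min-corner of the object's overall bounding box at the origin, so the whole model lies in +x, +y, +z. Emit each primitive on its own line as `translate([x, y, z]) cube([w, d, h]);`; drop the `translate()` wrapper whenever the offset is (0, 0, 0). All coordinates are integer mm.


cube([35, 339, 1362]);
translate([552, 0, 0]) cube([35, 339, 1362]);
translate([35, 0, 0]) cube([517, 339, 27]);
translate([35, 0, 305]) cube([517, 339, 27]);
translate([35, 0, 610]) cube([517, 339, 27]);
translate([35, 0, 915]) cube([517, 339, 27]);
translate([35, 0, 1220]) cube([517, 339, 27]);


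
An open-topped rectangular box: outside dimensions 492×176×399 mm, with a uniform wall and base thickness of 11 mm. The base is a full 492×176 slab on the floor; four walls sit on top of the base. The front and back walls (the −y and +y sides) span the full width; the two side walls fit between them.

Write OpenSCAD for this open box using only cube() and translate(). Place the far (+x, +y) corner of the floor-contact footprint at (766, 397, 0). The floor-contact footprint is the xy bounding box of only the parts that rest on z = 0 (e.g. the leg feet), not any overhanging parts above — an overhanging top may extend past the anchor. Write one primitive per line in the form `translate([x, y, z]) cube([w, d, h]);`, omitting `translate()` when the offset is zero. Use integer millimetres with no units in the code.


translate([274, 221, 0]) cube([492, 176, 11]);
translate([274, 221, 11]) cube([492, 11, 388]);
translate([274, 386, 11]) cube([492, 11, 388]);
translate([274, 232, 11]) cube([11, 154, 388]);
translate([755, 232, 11]) cube([11, 154, 388]);


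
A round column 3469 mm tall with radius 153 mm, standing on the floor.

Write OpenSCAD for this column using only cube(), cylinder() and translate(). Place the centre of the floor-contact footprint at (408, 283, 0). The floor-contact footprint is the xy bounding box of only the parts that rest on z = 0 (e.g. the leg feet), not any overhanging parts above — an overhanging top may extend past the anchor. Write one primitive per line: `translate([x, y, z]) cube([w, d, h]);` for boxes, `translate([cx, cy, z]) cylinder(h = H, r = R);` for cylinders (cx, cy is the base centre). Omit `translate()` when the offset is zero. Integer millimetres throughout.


translate([408, 283, 0]) cylinder(h = 3469, r = 153);


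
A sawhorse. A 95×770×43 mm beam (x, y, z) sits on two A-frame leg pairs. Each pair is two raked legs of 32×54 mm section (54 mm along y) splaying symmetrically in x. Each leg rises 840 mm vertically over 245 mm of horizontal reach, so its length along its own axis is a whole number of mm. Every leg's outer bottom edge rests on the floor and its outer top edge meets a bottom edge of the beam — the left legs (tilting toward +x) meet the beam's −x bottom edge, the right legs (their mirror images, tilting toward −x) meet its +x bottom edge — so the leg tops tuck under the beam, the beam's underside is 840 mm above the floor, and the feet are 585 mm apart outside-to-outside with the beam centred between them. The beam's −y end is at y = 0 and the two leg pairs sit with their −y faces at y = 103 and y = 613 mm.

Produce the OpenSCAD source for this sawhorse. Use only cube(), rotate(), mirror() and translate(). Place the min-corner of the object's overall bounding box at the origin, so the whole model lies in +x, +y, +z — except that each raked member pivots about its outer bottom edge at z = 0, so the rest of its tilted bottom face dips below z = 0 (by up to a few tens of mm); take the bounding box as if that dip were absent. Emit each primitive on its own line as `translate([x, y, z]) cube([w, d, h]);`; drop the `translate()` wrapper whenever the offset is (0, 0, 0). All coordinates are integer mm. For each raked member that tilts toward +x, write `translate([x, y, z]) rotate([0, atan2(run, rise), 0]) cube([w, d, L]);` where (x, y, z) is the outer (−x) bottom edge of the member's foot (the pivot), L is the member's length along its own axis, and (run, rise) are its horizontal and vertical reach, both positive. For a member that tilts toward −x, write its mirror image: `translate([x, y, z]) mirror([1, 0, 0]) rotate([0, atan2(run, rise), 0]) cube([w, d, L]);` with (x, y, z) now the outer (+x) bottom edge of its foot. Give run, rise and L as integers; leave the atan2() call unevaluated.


// leg length = √(245² + 840²) = 875
// right-leg outer foot x = 2·245 + 95 = 585
// beam min-corner = (245, 0, 840)
translate([245, 0, 840]) cube([95, 770, 43]);
translate([0, 103, 0]) rotate([0, atan2(245, 840), 0]) cube([32, 54, 875]);
translate([585, 103, 0]) mirror([1, 0, 0]) rotate([0, atan2(245, 840), 0]) cube([32, 54, 875]);
translate([0, 613, 0]) rotate([0, atan2(245, 840), 0]) cube([32, 54, 875]);
translate([585, 613, 0]) mirror([1, 0, 0]) rotate([0, atan2(245, 840), 0]) cube([32, 54, 875]);


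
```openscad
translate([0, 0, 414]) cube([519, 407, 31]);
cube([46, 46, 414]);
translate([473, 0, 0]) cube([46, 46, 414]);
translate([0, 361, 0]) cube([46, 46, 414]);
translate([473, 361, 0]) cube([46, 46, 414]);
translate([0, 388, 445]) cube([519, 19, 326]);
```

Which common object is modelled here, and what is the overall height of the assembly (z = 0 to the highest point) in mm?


A chair. The overall height is 771 mm.

A slab on four corner posts with a tall panel at the back — a chair. The seat slab sits at z = 414 with thickness 31, and the 326 mm backrest starts at the seat top, so the overall height is 414 + 31 + 326 = 771 mm.


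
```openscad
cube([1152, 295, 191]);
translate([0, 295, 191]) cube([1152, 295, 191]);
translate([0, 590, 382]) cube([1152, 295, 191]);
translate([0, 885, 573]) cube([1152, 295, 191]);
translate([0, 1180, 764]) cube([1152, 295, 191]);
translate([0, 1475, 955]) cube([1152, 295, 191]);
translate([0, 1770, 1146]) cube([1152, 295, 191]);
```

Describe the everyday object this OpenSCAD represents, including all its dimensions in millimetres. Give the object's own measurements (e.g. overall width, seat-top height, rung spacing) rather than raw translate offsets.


A straight staircase of 7 solid steps. Each step is 1152 mm wide (x), 295 mm deep (y, the going) and 191 mm tall (the rise). The first step rests on the floor; each subsequent step sits one going further in +y and one rise higher in +z, directly behind and above the previous step with no overlap.


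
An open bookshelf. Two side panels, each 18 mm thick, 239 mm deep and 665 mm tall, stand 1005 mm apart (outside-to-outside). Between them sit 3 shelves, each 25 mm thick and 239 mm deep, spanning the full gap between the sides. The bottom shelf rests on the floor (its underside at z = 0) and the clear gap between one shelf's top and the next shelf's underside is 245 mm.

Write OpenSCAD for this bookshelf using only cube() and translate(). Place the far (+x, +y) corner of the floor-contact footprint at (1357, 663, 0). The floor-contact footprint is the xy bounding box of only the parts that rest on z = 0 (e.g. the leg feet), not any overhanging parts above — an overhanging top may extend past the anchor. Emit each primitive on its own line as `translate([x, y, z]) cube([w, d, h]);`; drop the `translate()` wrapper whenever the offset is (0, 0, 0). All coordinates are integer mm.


translate([352, 424, 0]) cube([18, 239, 665]);
translate([1339, 424, 0]) cube([18, 239, 665]);
translate([370, 424, 0]) cube([969, 239, 25]);
translate([370, 424, 270]) cube([969, 239, 25]);
translate([370, 424, 540]) cube([969, 239, 25]);


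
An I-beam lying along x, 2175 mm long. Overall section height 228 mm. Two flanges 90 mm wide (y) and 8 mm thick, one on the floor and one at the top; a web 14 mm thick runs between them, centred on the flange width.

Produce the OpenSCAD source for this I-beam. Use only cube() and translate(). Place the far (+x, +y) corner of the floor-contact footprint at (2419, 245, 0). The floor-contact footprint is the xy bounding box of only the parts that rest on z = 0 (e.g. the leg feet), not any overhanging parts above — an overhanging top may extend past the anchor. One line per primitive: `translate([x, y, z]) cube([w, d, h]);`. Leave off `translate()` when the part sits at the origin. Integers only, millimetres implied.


translate([244, 155, 0]) cube([2175, 90, 8]);
translate([244, 193, 8]) cube([2175, 14, 212]);
translate([244, 155, 220]) cube([2175, 90, 8]);


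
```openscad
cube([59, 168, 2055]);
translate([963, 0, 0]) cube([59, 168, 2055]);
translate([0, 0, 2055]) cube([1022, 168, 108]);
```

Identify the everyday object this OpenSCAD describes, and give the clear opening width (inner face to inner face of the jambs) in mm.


A door frame. The clear opening width is 904 mm.

Two 2055 mm tall posts with a header on top — a door frame. The left jamb is 59 mm wide at x = 0; the right jamb starts at x = 963. The clear opening is 963 − 59 = 904 mm.


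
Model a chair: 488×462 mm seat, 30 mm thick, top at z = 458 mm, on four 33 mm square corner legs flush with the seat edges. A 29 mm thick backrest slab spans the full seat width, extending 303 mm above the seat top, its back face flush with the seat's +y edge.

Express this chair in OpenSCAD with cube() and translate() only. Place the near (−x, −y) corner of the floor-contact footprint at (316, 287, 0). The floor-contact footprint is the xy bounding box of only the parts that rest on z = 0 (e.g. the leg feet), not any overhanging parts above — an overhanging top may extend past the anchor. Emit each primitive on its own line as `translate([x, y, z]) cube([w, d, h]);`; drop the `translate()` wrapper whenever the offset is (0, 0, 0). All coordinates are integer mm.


// leg_h = 458 - 30 = 428
translate([316, 287, 428]) cube([488, 462, 30]);
translate([316, 287, 0]) cube([33, 33, 428]);
translate([771, 287, 0]) cube([33, 33, 428]);
translate([316, 716, 0]) cube([33, 33, 428]);
translate([771, 716, 0]) cube([33, 33, 428]);
translate([316, 720, 458]) cube([488, 29, 303]);


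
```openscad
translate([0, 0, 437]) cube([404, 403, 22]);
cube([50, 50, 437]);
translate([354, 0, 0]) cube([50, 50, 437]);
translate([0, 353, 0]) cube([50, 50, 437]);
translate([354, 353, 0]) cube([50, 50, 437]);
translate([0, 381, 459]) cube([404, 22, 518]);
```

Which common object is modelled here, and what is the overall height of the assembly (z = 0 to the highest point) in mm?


A chair. The overall height is 977 mm.

A slab on four corner posts with a tall panel at the back — a chair. The seat slab sits at z = 437 with thickness 22, and the 518 mm backrest starts at the seat top, so the overall height is 437 + 22 + 518 = 977 mm.


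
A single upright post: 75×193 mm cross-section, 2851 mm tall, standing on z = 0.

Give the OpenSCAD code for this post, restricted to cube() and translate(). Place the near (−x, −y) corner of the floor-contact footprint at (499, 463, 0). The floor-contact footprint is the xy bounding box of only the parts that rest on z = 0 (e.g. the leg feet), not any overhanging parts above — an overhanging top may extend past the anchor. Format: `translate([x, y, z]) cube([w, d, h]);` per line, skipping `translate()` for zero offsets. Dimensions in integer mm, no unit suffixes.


translate([499, 463, 0]) cube([75, 193, 2851]);


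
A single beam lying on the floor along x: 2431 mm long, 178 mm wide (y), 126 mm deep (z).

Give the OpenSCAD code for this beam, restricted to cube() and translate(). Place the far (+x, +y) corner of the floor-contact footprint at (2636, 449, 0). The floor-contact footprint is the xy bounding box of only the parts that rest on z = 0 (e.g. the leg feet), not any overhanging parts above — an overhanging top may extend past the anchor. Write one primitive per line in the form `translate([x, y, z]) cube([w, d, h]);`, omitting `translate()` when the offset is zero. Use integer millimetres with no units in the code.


translate([205, 271, 0]) cube([2431, 178, 126]);


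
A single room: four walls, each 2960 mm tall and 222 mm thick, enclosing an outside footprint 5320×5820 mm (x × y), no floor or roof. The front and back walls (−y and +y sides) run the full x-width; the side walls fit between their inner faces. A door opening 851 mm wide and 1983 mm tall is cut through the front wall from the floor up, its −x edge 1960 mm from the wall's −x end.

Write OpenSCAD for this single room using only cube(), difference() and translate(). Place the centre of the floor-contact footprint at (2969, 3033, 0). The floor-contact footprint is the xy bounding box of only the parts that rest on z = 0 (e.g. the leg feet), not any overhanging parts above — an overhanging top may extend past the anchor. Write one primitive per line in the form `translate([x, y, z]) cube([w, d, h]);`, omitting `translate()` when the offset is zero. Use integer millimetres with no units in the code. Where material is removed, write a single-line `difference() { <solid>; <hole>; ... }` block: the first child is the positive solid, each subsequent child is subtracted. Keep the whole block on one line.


difference() { translate([309, 123, 0]) cube([5320, 222, 2960]); translate([2269, 123, 0]) cube([851, 222, 1983]); }
translate([309, 5721, 0]) cube([5320, 222, 2960]);
translate([309, 345, 0]) cube([222, 5376, 2960]);
translate([5407, 345, 0]) cube([222, 5376, 2960]);


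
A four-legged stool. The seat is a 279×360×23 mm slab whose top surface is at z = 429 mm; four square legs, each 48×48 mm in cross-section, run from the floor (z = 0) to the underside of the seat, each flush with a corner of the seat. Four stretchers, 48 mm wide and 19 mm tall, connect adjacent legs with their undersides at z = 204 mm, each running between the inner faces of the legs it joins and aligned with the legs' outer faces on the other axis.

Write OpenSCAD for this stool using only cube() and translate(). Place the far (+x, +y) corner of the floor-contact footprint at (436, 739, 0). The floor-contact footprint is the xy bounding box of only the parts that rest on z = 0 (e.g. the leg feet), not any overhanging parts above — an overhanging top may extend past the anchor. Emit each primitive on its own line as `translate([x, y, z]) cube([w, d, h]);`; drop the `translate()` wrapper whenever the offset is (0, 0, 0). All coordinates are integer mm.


translate([157, 379, 406]) cube([279, 360, 23]);
translate([157, 379, 0]) cube([48, 48, 406]);
translate([388, 379, 0]) cube([48, 48, 406]);
translate([157, 691, 0]) cube([48, 48, 406]);
translate([388, 691, 0]) cube([48, 48, 406]);
translate([205, 379, 204]) cube([183, 48, 19]);
translate([205, 691, 204]) cube([183, 48, 19]);
translate([157, 427, 204]) cube([48, 264, 19]);
translate([388, 427, 204]) cube([48, 264, 19]);


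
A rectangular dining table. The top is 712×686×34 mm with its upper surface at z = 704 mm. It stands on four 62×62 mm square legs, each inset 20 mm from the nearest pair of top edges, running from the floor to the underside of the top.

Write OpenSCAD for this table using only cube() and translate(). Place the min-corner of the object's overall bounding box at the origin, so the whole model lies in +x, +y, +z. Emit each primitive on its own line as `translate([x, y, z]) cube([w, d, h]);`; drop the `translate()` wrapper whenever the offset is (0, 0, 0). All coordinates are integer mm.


translate([0, 0, 670]) cube([712, 686, 34]);
translate([20, 20, 0]) cube([62, 62, 670]);
translate([630, 20, 0]) cube([62, 62, 670]);
translate([20, 604, 0]) cube([62, 62, 670]);
translate([630, 604, 0]) cube([62, 62, 670]);


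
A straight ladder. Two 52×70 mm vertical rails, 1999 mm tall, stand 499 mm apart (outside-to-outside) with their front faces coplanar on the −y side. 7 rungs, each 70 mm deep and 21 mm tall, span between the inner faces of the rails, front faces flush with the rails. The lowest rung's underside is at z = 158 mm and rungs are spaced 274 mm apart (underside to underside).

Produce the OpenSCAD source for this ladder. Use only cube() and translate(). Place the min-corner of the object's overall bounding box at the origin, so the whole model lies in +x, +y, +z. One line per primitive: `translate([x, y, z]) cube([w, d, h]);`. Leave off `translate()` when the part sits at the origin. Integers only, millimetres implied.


// rung span = 499 - 2*52 = 395
// rung[k] z = 158 + k*274
cube([52, 70, 1999]);
translate([447, 0, 0]) cube([52, 70, 1999]);
translate([52, 0, 158]) cube([395, 70, 21]);
translate([52, 0, 432]) cube([395, 70, 21]);
translate([52, 0, 706]) cube([395, 70, 21]);
translate([52, 0, 980]) cube([395, 70, 21]);
translate([52, 0, 1254]) cube([395, 70, 21]);
translate([52, 0, 1528]) cube([395, 70, 21]);
translate([52, 0, 1802]) cube([395, 70, 21]);


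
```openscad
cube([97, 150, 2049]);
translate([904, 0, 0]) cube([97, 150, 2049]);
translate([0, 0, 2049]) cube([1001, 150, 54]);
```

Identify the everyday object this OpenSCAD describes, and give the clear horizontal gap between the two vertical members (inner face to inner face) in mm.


A door frame. The clear opening width is 807 mm.

Two 2049 mm tall posts with a header on top — a door frame. The left jamb is 97 mm wide at x = 0; the right jamb starts at x = 904. The clear opening is 904 − 97 = 807 mm.


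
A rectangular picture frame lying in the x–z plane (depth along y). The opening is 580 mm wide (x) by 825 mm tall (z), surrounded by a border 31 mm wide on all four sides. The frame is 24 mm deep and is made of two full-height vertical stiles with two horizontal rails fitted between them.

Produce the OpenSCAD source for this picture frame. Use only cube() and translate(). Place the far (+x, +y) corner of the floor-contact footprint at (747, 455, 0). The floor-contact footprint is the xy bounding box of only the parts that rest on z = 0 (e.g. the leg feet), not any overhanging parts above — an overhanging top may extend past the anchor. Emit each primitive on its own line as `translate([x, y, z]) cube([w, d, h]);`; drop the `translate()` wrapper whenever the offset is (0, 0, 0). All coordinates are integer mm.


translate([105, 431, 0]) cube([31, 24, 887]);
translate([716, 431, 0]) cube([31, 24, 887]);
translate([136, 431, 0]) cube([580, 24, 31]);
translate([136, 431, 856]) cube([580, 24, 31]);


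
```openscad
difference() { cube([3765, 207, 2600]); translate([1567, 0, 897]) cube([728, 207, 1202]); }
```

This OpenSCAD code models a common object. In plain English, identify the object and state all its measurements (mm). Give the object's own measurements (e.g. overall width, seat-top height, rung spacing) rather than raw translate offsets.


A wall 3765 mm long (x), 207 mm thick (y), 2600 mm tall, with a rectangular window opening cut through it. The opening is 728 mm wide and 1202 mm tall; its sill is at z = 897 mm and its near (−x) edge is 1567 mm from the wall's −x end. The opening passes through the full wall thickness.


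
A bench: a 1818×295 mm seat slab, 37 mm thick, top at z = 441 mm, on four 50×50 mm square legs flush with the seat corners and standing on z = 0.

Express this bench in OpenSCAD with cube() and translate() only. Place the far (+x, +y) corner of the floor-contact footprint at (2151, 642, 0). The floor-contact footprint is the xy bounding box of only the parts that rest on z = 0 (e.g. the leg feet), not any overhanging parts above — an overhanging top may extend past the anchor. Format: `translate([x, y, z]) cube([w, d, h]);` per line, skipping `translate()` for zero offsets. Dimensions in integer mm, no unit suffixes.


translate([333, 347, 404]) cube([1818, 295, 37]);
translate([333, 347, 0]) cube([50, 50, 404]);
translate([333, 592, 0]) cube([50, 50, 404]);
translate([2101, 347, 0]) cube([50, 50, 404]);
translate([2101, 592, 0]) cube([50, 50, 404]);


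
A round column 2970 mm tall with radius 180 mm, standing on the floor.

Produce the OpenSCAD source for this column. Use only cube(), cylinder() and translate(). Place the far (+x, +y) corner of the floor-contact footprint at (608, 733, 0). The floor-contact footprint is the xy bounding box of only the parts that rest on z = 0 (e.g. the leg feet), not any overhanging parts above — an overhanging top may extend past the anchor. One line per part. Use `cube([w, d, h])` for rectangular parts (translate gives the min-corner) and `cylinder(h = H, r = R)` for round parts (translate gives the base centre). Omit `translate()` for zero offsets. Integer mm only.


translate([428, 553, 0]) cylinder(h = 2970, r = 180);


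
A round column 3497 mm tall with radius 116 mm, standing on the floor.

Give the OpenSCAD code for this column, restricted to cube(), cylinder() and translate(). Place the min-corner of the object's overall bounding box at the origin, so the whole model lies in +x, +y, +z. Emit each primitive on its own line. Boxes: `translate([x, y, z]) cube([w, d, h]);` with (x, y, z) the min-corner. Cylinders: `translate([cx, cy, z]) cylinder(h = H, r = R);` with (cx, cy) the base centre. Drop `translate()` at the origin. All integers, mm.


translate([116, 116, 0]) cylinder(h = 3497, r = 116);


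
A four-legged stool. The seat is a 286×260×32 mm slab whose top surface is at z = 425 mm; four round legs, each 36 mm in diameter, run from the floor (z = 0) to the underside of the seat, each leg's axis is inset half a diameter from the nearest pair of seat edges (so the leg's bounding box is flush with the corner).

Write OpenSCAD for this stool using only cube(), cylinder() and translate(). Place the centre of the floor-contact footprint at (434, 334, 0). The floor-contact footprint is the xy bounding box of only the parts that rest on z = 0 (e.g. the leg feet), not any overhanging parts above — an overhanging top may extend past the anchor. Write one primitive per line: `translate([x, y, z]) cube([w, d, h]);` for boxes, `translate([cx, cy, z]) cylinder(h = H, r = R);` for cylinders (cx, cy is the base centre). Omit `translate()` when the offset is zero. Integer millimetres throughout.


translate([291, 204, 393]) cube([286, 260, 32]);
translate([309, 222, 0]) cylinder(h = 393, r = 18);
translate([559, 222, 0]) cylinder(h = 393, r = 18);
translate([309, 446, 0]) cylinder(h = 393, r = 18);
translate([559, 446, 0]) cylinder(h = 393, r = 18);


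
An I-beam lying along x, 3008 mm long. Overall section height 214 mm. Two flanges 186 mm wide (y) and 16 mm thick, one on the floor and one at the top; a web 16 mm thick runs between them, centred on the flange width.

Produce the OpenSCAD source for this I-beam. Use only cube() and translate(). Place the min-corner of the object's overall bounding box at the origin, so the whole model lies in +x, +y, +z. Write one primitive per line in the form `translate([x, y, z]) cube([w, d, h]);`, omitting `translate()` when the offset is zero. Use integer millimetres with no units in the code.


cube([3008, 186, 16]);
translate([0, 85, 16]) cube([3008, 16, 182]);
translate([0, 0, 198]) cube([3008, 186, 16]);


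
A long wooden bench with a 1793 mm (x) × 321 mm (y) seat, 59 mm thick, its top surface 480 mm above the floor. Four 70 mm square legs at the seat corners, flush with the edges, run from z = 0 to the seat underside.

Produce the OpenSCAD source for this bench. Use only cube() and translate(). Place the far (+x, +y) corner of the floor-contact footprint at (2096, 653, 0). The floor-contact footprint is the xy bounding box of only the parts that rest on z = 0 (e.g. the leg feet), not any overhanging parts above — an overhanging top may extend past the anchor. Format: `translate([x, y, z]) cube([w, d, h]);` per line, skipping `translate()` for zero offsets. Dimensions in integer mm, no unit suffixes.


translate([303, 332, 421]) cube([1793, 321, 59]);
translate([303, 332, 0]) cube([70, 70, 421]);
translate([303, 583, 0]) cube([70, 70, 421]);
translate([2026, 332, 0]) cube([70, 70, 421]);
translate([2026, 583, 0]) cube([70, 70, 421]);


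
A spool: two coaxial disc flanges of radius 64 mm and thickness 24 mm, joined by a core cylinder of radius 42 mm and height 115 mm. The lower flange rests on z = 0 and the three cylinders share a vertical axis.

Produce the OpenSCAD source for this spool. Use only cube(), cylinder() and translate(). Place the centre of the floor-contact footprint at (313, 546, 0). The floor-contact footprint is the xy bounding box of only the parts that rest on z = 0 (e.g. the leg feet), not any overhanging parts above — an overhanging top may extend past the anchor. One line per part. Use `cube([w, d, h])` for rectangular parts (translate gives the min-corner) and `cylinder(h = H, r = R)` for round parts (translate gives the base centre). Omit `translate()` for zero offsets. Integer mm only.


translate([313, 546, 0]) cylinder(h = 24, r = 64);
translate([313, 546, 24]) cylinder(h = 115, r = 42);
translate([313, 546, 139]) cylinder(h = 24, r = 64);


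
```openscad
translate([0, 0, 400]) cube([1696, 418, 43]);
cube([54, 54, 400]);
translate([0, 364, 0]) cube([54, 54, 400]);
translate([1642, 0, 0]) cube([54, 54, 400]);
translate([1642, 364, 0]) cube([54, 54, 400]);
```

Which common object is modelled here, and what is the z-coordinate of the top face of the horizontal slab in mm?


A bench. The seat-top height is 443 mm.

A long slab on four corner posts — a bench. The slab sits at z = 400 with thickness 43, so the top is 400 + 43 = 443 mm.


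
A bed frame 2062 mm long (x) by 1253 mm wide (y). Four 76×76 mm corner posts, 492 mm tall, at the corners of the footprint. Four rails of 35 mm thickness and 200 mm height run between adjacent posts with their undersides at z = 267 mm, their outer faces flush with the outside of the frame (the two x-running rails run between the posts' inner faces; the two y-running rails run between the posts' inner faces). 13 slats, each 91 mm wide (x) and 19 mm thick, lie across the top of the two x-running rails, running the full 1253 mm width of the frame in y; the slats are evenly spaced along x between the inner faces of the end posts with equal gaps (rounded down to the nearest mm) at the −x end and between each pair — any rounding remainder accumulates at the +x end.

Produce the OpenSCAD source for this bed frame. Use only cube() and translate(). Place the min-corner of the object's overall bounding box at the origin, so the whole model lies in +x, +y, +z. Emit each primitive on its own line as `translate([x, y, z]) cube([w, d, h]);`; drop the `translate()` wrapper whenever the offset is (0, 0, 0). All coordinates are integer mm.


cube([76, 76, 492]);
translate([0, 1177, 0]) cube([76, 76, 492]);
translate([1986, 0, 0]) cube([76, 76, 492]);
translate([1986, 1177, 0]) cube([76, 76, 492]);
translate([76, 0, 267]) cube([1910, 35, 200]);
translate([76, 1218, 267]) cube([1910, 35, 200]);
translate([0, 76, 267]) cube([35, 1101, 200]);
translate([2027, 76, 267]) cube([35, 1101, 200]);
translate([127, 0, 467]) cube([91, 1253, 19]);
translate([269, 0, 467]) cube([91, 1253, 19]);
translate([411, 0, 467]) cube([91, 1253, 19]);
translate([553, 0, 467]) cube([91, 1253, 19]);
translate([695, 0, 467]) cube([91, 1253, 19]);
translate([837, 0, 467]) cube([91, 1253, 19]);
translate([979, 0, 467]) cube([91, 1253, 19]);
translate([1121, 0, 467]) cube([91, 1253, 19]);
translate([1263, 0, 467]) cube([91, 1253, 19]);
translate([1405, 0, 467]) cube([91, 1253, 19]);
translate([1547, 0, 467]) cube([91, 1253, 19]);
translate([1689, 0, 467]) cube([91, 1253, 19]);
translate([1831, 0, 467]) cube([91, 1253, 19]);


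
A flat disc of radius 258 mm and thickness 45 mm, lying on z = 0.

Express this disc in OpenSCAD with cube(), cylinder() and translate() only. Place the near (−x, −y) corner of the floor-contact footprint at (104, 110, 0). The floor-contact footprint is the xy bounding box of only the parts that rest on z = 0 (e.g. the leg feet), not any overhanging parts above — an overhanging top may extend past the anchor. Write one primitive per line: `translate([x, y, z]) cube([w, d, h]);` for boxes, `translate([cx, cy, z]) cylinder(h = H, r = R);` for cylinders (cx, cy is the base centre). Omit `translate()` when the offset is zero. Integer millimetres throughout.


translate([362, 368, 0]) cylinder(h = 45, r = 258);


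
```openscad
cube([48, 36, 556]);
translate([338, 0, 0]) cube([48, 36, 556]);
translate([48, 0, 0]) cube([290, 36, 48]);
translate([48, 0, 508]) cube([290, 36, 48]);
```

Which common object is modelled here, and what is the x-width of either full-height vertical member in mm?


A picture frame. The border width is 48 mm.

Four thin pieces enclosing a rectangular opening — a picture frame. The two full-height stiles are 556 mm tall; the top rail sits at z = 508 and is 48 mm tall, so the border above the opening is 556 − 508 = 48 mm, matching the stile x-width.


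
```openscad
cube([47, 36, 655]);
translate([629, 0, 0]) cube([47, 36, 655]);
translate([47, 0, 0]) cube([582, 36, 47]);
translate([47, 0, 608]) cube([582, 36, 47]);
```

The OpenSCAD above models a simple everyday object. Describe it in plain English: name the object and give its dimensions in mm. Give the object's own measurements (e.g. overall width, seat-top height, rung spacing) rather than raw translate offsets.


A rectangular picture frame lying in the x–z plane (depth along y). The opening is 582 mm wide (x) by 561 mm tall (z), surrounded by a border 47 mm wide on all four sides. The frame is 36 mm deep and is made of two full-height vertical stiles with two horizontal rails fitted between them.


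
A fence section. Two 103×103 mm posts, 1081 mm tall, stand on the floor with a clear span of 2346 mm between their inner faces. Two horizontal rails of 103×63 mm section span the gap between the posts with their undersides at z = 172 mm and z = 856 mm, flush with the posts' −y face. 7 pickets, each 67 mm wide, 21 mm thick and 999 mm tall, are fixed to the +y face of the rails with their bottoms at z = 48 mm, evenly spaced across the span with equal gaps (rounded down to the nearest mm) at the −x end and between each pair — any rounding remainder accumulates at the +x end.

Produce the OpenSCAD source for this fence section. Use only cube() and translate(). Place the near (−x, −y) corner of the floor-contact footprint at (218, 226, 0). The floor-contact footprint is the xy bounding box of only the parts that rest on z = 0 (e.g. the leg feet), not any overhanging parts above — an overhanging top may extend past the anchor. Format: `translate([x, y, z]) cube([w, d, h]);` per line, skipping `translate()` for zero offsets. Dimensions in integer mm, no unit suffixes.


translate([218, 226, 0]) cube([103, 103, 1081]);
translate([2667, 226, 0]) cube([103, 103, 1081]);
translate([321, 226, 172]) cube([2346, 103, 63]);
translate([321, 226, 856]) cube([2346, 103, 63]);
translate([555, 329, 48]) cube([67, 21, 999]);
translate([856, 329, 48]) cube([67, 21, 999]);
translate([1157, 329, 48]) cube([67, 21, 999]);
translate([1458, 329, 48]) cube([67, 21, 999]);
translate([1759, 329, 48]) cube([67, 21, 999]);
translate([2060, 329, 48]) cube([67, 21, 999]);
translate([2361, 329, 48]) cube([67, 21, 999]);


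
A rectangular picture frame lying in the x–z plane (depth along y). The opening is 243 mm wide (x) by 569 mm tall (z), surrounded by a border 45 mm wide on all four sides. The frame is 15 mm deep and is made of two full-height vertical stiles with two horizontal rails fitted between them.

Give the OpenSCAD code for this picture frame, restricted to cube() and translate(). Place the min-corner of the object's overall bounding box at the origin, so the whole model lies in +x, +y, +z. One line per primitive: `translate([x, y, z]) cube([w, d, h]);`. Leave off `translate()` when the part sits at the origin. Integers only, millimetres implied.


cube([45, 15, 659]);
translate([288, 0, 0]) cube([45, 15, 659]);
translate([45, 0, 0]) cube([243, 15, 45]);
translate([45, 0, 614]) cube([243, 15, 45]);


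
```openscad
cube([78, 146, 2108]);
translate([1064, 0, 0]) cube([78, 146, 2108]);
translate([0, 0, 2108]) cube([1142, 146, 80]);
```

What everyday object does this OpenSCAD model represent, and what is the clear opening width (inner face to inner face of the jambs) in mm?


A door frame. The clear opening width is 986 mm.

Two 2108 mm tall posts with a header on top — a door frame. The left jamb is 78 mm wide at x = 0; the right jamb starts at x = 1064. The clear opening is 1064 − 78 = 986 mm.


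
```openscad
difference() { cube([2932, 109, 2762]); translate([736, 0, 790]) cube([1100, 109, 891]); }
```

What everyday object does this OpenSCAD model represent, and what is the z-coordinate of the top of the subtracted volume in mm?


A wall with a window opening. The window head height is 1681 mm.

A wall with a rectangular opening subtracted — a window. Sill at z = 790, opening 891 mm tall, so the head is at 790 + 891 = 1681 mm.


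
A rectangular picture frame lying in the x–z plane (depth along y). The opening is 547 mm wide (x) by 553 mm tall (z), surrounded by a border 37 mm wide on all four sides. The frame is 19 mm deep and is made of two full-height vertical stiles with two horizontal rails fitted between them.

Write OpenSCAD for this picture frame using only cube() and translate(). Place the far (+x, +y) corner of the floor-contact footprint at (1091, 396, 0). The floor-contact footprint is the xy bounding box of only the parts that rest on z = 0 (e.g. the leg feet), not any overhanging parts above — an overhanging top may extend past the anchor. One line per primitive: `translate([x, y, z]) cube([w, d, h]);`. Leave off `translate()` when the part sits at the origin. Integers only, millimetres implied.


translate([470, 377, 0]) cube([37, 19, 627]);
translate([1054, 377, 0]) cube([37, 19, 627]);
translate([507, 377, 0]) cube([547, 19, 37]);
translate([507, 377, 590]) cube([547, 19, 37]);


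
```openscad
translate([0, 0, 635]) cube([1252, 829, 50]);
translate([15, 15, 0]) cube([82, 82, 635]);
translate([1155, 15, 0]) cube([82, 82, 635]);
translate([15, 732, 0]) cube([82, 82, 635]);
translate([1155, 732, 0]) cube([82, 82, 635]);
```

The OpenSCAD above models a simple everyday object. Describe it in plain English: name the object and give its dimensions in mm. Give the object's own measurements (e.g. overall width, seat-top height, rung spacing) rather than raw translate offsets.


A table: top 1252 mm (x) × 829 mm (y), 50 mm thick, upper face at z = 685 mm, on four 82×82 mm square legs, each inset 15 mm from the nearest pair of top edges from z = 0 to the bottom of the top.
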